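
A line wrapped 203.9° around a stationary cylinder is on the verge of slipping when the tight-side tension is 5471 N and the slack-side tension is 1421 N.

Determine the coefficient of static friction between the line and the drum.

μ ≈ 0.379

T₂/T₁ = e^{μβ} → μ = ln(T₂/T₁)/β.
β = 203.9° = 3.559 rad.
μ = ln(5471/1421)/3.559 = ln(3.85)/3.559 = 0.379.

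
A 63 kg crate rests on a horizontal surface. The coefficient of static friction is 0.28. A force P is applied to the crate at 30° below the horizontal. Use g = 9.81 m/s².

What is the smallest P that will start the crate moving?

P ≈ 238 N

N = m g + P sin α (the push presses the crate into the horizontal surface).
At impending slip, P cos α = μ_s N = μ_s (m g + P sin α).
Solving: P (cos α − μ_s sin α) = μ_s m g → P = 0.28×618/(cos 30° − 0.28 sin 30°) = 173/0.726 = 238 N.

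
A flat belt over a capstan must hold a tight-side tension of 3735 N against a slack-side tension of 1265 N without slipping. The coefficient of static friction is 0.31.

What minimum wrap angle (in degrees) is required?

β_min ≈ 200°

T₂/T₁ = e^{μβ} → β = ln(T₂/T₁)/μ.
β = ln(3735/1265)/0.31 = 1.083/0.31 = 3.493 rad.
In degrees: β = 3.493 × 180/π = 200°.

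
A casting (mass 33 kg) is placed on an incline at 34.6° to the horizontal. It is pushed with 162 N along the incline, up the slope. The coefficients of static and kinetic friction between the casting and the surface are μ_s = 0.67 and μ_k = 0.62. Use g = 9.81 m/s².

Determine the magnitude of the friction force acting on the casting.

f ≈ 21.8 N (up the incline)

Perpendicular to the surface, N = m g cos θ = 33·9.81·cos 34.6° = 266.5 N.
The friction needed for equilibrium is m g sin θ − P = 183.8 − 162 = 21.83 N, measured positive up-slope.
Maximum static friction available: μ_s N = 0.67 × 266.5 = 178.5 N.
Since |21.83| ≤ 178.5 N, static friction is sufficient; f equals the required value, not μ_s N.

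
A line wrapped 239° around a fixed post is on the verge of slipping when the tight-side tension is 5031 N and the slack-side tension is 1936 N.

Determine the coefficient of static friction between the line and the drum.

T₂/T₁ = e^{μβ} → μ = ln(T₂/T₁)/β.
β = 239° = 4.171 rad.
μ = ln(5031/1936)/4.171 = ln(2.599)/4.171 = 0.229.

μ ≈ 0.229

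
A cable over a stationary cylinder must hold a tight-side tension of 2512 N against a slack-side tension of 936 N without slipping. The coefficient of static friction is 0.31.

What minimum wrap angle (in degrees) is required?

T₂/T₁ = e^{μβ} → β = ln(T₂/T₁)/μ.
β = ln(2512/936)/0.31 = 0.9872/0.31 = 3.185 rad.
In degrees: β = 3.185 × 180/π = 182°.

β_min ≈ 182°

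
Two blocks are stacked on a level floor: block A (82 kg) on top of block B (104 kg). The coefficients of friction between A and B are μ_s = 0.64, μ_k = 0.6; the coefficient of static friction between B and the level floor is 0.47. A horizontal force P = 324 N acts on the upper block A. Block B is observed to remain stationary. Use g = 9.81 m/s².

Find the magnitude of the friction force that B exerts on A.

Normal force at the A–B interface: N₁ = m_A g = 804.4 N.
So the A–B interface can sustain at most μ_s N₁ = 514.8 N of static friction.
P = 324 N is within that limit, so A and B move together (both at rest); the A–B friction is simply f₁ = P = 324 N.
B experiences an equal 324 N forward from A (third law). B is in equilibrium, so the floor supplies f₂ = 324 N of static friction (limit μ_s(m_A+m_B)g = 857.6 N, not exceeded).

f ≈ 324 N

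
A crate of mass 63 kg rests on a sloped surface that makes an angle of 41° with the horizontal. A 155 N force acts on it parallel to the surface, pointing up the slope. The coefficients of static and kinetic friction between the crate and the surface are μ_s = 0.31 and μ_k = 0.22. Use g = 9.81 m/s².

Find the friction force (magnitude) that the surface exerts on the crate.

f ≈ 103 N (up the incline)

Normal force: N = m g cos θ = 63 × 9.81 × cos 41° = 466.4 N.
For equilibrium along the incline the friction force must supply f = m g sin θ − P = 405.5 − 155 = 250.5 N (positive meaning up-slope).
The static-friction ceiling is μ_s N = 0.31 × 466.4 = 144.6 N.
Since |250.5| > 144.6 N, static friction cannot hold it; the crate slides down the incline and kinetic friction applies: f = μ_k N = 0.22 × 466.4 = 103 N.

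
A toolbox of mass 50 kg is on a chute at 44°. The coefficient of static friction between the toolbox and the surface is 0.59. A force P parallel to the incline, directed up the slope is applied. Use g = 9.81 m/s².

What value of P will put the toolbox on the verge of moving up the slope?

At impending motion up the slope, friction acts down-slope at its limit: f = μ_s N.
P is parallel to the surface, so N = m g cos θ = 353 N.
Along the incline: P = m g sin θ + μ_s N = 341 + 0.59×353 = 549 N.

P ≈ 549 N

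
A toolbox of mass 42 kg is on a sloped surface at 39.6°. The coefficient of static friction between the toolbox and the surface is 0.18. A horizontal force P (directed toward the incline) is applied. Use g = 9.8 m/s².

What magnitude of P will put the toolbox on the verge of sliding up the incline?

At impending motion up the slope, friction acts down-slope at its limit: f = μ_s N.
Perpendicular to the incline: N = m g cos θ + P sin θ.
Along the incline: P cos θ = m g sin θ + μ_s N = m g sin θ + μ_s (m g cos θ + P sin θ).
Solving, P (cos θ − μ_s sin θ) = m g (sin θ + μ_s cos θ), so P = 42×9.8×(sin 39.6° + 0.18 cos 39.6°)/(cos 39.6° − 0.18 sin 39.6°) = 412×0.7761/0.6558 = 487 N.

P ≈ 487 N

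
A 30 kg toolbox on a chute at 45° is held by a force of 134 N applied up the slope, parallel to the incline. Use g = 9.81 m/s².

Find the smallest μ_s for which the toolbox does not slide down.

N = m g cos θ = 208.1 N.
Friction must make up the shortfall along the incline: f = m g sin θ − P = 208.1 − 134 = 74.1 N.
At the threshold f = μ_s N, so μ_s,min = 74.1/208.1 = 0.356.

μ_s,min ≈ 0.356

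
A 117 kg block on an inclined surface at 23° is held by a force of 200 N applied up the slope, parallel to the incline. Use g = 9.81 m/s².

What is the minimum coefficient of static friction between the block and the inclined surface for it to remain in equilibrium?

μ_s,min ≈ 0.235

N = m g cos θ = 1057 N.
Friction must make up the shortfall along the incline: f = m g sin θ − P = 448.5 − 200 = 248.5 N.
At the threshold f = μ_s N, so μ_s,min = 248.5/1057 = 0.235.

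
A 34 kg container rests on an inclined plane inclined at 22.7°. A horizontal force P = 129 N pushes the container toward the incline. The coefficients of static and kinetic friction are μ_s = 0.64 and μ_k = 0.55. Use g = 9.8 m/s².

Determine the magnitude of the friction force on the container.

Normal direction: N = m g cos θ + P sin θ = 357.2 N.
Along the incline, the net driving force (taking up-slope positive) is P cos θ − m g sin θ = 119 − 128.6 = -9.576 N, so equilibrium requires friction f = 9.576 N (up-slope).
The limit of static friction is μ_s N = 228.6 N.
|f_req| = 9.576 ≤ 228.6 N → the container is in equilibrium; friction equals the required value.

f ≈ 9.58 N (up the incline)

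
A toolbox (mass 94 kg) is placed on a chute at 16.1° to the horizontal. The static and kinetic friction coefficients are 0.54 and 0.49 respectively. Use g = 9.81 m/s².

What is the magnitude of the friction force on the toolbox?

f ≈ 256 N (up the incline)

Perpendicular to the surface, N = m g cos θ = 94·9.81·cos 16.1° = 886 N.
Along the slope the weight component is m g sin θ = 255.7 N; friction must supply exactly this, acting up-slope.
Static friction can supply at most μ_s N = 478.4 N.
Since |255.7| ≤ 478.4 N, the toolbox remains in static equilibrium and friction takes exactly the required value.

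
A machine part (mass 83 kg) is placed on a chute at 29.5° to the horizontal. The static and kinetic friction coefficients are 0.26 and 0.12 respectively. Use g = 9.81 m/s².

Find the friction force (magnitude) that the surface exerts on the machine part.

f ≈ 85 N (up the incline)

Normal force: N = m g cos θ = 83 × 9.81 × cos 29.5° = 708.7 N.
Along the slope the weight component is m g sin θ = 400.9 N; friction must supply exactly this, acting up-slope.
Static friction can supply at most μ_s N = 184.3 N.
|400.9| exceeds 184.3 N, so the machine part slips down-slope; friction is kinetic, f = μ_k N = 0.12×708.7 = 85 N.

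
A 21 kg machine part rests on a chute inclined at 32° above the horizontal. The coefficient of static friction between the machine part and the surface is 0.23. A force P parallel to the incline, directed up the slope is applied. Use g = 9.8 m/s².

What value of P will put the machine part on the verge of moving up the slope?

At impending motion up the slope, friction acts down-slope at its limit: f = μ_s N.
P is parallel to the surface, so N = m g cos θ = 175 N.
Along the incline: P = m g sin θ + μ_s N = 109 + 0.23×175 = 149 N.

P ≈ 149 N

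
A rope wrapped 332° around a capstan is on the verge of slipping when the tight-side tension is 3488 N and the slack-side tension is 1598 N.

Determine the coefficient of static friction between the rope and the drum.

T₂/T₁ = e^{μβ} → μ = ln(T₂/T₁)/β.
β = 332° = 5.794 rad.
μ = ln(3488/1598)/5.794 = ln(2.183)/5.794 = 0.135.

μ ≈ 0.135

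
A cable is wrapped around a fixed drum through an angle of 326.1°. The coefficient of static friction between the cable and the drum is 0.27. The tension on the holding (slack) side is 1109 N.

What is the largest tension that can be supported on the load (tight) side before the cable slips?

At impending slip the capstan equation gives T₂/T₁ = e^{μβ} with β in radians.
β = 326.1° × π/180 = 5.692 rad.
e^{μβ} = e^{0.27×5.692} = 4.649.
T₂ = T₁ · e^{μβ} = 1109 × 4.649 = 5160 N.

T_max ≈ 5160 N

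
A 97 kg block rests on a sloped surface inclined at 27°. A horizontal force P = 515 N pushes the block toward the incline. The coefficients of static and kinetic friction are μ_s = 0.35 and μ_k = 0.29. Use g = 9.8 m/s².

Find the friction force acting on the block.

f ≈ 27.3 N (down the incline)

The horizontal push has a component P sin θ into the surface, so N = m g cos θ + P sin θ = 847 + 233.8 = 1081 N.
Along the incline, the net driving force (taking up-slope positive) is P cos θ − m g sin θ = 458.9 − 431.6 = 27.3 N, so equilibrium requires friction f = -27.3 N (down-slope).
The limit of static friction is μ_s N = 378.3 N.
|f_req| = 27.3 ≤ 378.3 N → the block is in equilibrium; friction equals the required value.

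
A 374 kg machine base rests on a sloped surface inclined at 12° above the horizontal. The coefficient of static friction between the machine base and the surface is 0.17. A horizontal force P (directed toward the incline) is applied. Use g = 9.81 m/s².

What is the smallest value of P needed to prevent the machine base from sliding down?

P_min ≈ 151 N

The machine base tends to slide down (tan θ > μ_s), so at the point of impending slip friction acts up-slope at its limit: f = μ_s N.
Perpendicular to the incline: N = m g cos θ + P sin θ.
Along the incline: P cos θ + μ_s N = m g sin θ, i.e. P cos θ + μ_s (m g cos θ + P sin θ) = m g sin θ.
Solving, P (cos θ + μ_s sin θ) = m g (sin θ − μ_s cos θ), so P = 3670×0.04163/1.013 = 151 N.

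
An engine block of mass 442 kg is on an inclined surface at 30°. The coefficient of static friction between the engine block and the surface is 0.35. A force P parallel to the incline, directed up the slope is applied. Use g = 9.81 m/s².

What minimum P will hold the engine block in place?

The engine block tends to slide down (tan θ > μ_s), so at the point of impending slip friction acts up-slope at its limit: f = μ_s N.
P is parallel to the surface, so N = m g cos θ = 3760 N.
Along the incline: P + μ_s N = m g sin θ, so P = 2170 − 0.35×3760 = 854 N.

P_min ≈ 854 N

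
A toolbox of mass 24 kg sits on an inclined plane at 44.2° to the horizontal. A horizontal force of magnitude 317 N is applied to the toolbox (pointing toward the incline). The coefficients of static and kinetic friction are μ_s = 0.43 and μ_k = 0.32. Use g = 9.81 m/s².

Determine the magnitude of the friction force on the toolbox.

f ≈ 63.1 N (down the incline)

Resolve perpendicular to the incline: N = m g cos θ + P sin θ = 24×9.81×cos 44.2° + 317×sin 44.2° = 389.8 N.
Along the incline, the net driving force (taking up-slope positive) is P cos θ − m g sin θ = 227.3 − 164.1 = 63.12 N, so equilibrium requires friction f = -63.12 N (down-slope).
Maximum static friction: μ_s N = 0.43 × 389.8 = 167.6 N.
Since 63.12 N is within the 167.6 N limit, the toolbox stays put and friction is exactly 63.1 N.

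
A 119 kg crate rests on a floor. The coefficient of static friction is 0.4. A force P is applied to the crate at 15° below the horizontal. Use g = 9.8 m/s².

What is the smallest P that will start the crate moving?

P ≈ 541 N

N = m g + P sin α (the push presses the crate into the floor).
At impending slip, P cos α = μ_s N = μ_s (m g + P sin α).
Solving: P (cos α − μ_s sin α) = μ_s m g → P = 0.4×1170/(cos 15° − 0.4 sin 15°) = 466/0.8624 = 541 N.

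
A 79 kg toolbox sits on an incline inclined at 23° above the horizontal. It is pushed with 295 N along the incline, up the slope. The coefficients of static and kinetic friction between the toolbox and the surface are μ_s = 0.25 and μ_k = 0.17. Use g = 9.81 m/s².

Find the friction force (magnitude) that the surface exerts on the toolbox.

The normal reaction is N = m g cos θ = 713.4 N.
For equilibrium along the incline the friction force must supply f = m g sin θ − P = 302.8 − 295 = 7.813 N (positive meaning up-slope).
Static friction can supply at most μ_s N = 178.3 N.
Since |7.813| ≤ 178.3 N, no slip — friction simply equals what equilibrium demands.

f ≈ 7.81 N (up the incline)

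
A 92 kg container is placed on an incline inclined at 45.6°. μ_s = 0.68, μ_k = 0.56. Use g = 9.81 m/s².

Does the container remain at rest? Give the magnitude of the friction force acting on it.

N = m g cos θ = 631 N.
Down-slope weight component: m g sin θ = 645 N.
μ_s N = 429 N.
645 > 429 N, so it slides; kinetic friction f = μ_k N = 0.56×631 = 354 N.

f ≈ 354 N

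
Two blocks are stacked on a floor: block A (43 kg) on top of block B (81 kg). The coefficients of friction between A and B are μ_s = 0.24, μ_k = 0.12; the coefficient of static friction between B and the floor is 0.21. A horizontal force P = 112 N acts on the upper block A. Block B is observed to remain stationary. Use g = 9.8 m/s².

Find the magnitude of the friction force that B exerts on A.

The normal force B exerts on A is simply A's weight, N₁ = 421.4 N.
So the A–B interface can sustain at most μ_s N₁ = 101.1 N of static friction.
Since P = 112 N > 101.1 N, A slides on B; the A–B friction is kinetic: f₁ = μ_k N₁ = 0.12×421.4 = 50.6 N.
B experiences an equal 50.6 N forward from A (third law). B is in equilibrium, so the floor supplies f₂ = 50.6 N of static friction (limit μ_s(m_A+m_B)g = 255.2 N, not exceeded).

f ≈ 50.6 N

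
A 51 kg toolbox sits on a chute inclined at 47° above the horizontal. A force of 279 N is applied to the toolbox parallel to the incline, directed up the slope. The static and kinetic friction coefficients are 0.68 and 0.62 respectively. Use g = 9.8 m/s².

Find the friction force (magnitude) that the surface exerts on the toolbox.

f ≈ 86.5 N (up the incline)

The normal reaction is N = m g cos θ = 340.9 N.
For equilibrium along the incline the friction force must supply f = m g sin θ − P = 365.5 − 279 = 86.53 N (positive meaning up-slope).
The static-friction ceiling is μ_s N = 0.68 × 340.9 = 231.8 N.
Since |86.53| ≤ 231.8 N, static friction is sufficient; f equals the required value, not μ_s N.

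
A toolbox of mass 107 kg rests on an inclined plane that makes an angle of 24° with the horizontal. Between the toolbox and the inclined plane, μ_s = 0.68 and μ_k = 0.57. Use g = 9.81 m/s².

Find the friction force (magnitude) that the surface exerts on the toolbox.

f ≈ 427 N (up the incline)

Perpendicular to the surface, N = m g cos θ = 107·9.81·cos 24° = 958.9 N.
For equilibrium along the incline, friction must balance the weight component: f = m g sin θ = 426.9 N up the slope.
Maximum static friction available: μ_s N = 0.68 × 958.9 = 652.1 N.
Since |426.9| ≤ 652.1 N, the toolbox remains in static equilibrium and friction takes exactly the required value.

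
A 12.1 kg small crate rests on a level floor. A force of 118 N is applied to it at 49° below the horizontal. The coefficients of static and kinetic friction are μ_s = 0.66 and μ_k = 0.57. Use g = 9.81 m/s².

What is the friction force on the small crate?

f ≈ 77.4 N

N = m g + P sin α = 118.7 + 118×sin 49° = 207.8 N.
Horizontally, friction must balance P cos α = 77.41 N.
The static-friction limit is μ_s N = 137.1 N.
Since 77.41 N does not exceed the limit, the small crate stays at rest and f = 77.4 N.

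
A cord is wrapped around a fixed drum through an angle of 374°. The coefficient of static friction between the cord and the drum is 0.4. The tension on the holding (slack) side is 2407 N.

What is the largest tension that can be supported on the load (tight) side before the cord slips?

T_max ≈ 32800 N

At impending slip the capstan equation gives T₂/T₁ = e^{μβ} with β in radians.
β = 374° × π/180 = 6.528 rad.
e^{μβ} = e^{0.4×6.528} = 13.61.
T₂ = T₁ · e^{μβ} = 2407 × 13.61 = 32800 N.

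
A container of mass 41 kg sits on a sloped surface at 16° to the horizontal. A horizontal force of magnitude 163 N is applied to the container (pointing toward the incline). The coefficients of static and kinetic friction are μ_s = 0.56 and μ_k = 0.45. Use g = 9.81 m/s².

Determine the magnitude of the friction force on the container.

The horizontal push has a component P sin θ into the surface, so N = m g cos θ + P sin θ = 386.6 + 44.93 = 431.6 N.
Parallel to the incline: P cos θ − m g sin θ = 156.7 − 110.9 = 45.82 N; the friction needed to balance this is 45.82 N acting down the slope.
Maximum static friction: μ_s N = 0.56 × 431.6 = 241.7 N.
|f_req| = 45.82 ≤ 241.7 N → the container is in equilibrium; friction equals the required value.

f ≈ 45.8 N (down the incline)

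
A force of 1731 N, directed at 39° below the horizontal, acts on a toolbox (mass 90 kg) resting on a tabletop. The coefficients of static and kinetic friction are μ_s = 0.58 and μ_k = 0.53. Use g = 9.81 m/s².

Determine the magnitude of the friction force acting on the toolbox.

f ≈ 1050 N

Vertical equilibrium gives N = m g + P sin α = 1972 N.
For equilibrium, f = P cos α = 1731×cos 39° = 1345 N.
μ_s N = 0.58 × 1972 = 1144 N.
1345 > 1144 N → the toolbox slides; f = μ_k N = 0.53×1972 = 1050 N.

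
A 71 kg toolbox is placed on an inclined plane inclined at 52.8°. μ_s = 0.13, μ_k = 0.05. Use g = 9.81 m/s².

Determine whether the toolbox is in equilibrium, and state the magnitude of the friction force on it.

f ≈ 21.1 N

N = m g cos θ = 421 N.
Down-slope weight component: m g sin θ = 555 N.
μ_s N = 54.7 N.
555 > 54.7 N, so it slides; kinetic friction f = μ_k N = 0.05×421 = 21.1 N.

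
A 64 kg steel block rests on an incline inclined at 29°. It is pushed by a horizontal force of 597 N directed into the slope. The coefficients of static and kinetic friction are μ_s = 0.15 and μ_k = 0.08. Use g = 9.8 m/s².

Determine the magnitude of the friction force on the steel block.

The horizontal push has a component P sin θ into the surface, so N = m g cos θ + P sin θ = 548.6 + 289.4 = 838 N.
Parallel to the incline: P cos θ − m g sin θ = 522.1 − 304.1 = 218.1 N; the friction needed to balance this is 218.1 N acting down the slope.
Maximum static friction: μ_s N = 0.15 × 838 = 125.7 N.
The required 218.1 N exceeds the static limit, so the steel block slides up-slope and f = μ_k N = 0.08×838 = 67 N.

f ≈ 67 N (down the incline)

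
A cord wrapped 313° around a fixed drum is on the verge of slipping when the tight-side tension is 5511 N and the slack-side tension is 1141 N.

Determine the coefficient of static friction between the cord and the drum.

μ ≈ 0.288

T₂/T₁ = e^{μβ} → μ = ln(T₂/T₁)/β.
β = 313° = 5.463 rad.
μ = ln(5511/1141)/5.463 = ln(4.83)/5.463 = 0.288.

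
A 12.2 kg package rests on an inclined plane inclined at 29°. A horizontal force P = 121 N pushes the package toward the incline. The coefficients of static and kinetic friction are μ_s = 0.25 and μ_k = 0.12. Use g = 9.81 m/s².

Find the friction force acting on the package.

f ≈ 19.6 N (down the incline)

Normal direction: N = m g cos θ + P sin θ = 163.3 N.
Parallel to the incline: P cos θ − m g sin θ = 105.8 − 58.02 = 47.81 N; the friction needed to balance this is 47.81 N acting down the slope.
The limit of static friction is μ_s N = 40.83 N.
|f_req| = 47.81 > 40.83 N → the package slides up the incline; f = μ_k N = 0.12 × 163.3 = 19.6 N.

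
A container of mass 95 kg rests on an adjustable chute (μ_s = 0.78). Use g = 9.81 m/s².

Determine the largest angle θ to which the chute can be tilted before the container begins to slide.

θ_max ≈ 38°

At the slip threshold, m g sin θ = μ_s · m g cos θ, so tan θ = μ_s.
θ_max = arctan(0.78) = 38°.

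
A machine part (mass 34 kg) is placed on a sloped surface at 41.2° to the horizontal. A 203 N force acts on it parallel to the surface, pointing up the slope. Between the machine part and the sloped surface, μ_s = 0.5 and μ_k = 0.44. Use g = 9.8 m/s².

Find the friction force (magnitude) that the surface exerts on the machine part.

The normal reaction is N = m g cos θ = 250.7 N.
For equilibrium along the incline the friction force must supply f = m g sin θ − P = 219.5 − 203 = 16.48 N (positive meaning up-slope).
Static friction can supply at most μ_s N = 125.4 N.
Since |16.48| ≤ 125.4 N, the machine part remains in static equilibrium and friction takes exactly the required value.

f ≈ 16.5 N (up the incline)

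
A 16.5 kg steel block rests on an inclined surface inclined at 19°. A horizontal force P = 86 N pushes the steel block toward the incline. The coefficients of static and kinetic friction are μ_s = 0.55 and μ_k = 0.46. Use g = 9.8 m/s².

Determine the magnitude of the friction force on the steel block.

The horizontal push has a component P sin θ into the surface, so N = m g cos θ + P sin θ = 152.9 + 28 = 180.9 N.
Parallel to the incline: P cos θ − m g sin θ = 81.31 − 52.64 = 28.67 N; the friction needed to balance this is 28.67 N acting down the slope.
Maximum static friction: μ_s N = 0.55 × 180.9 = 99.49 N.
|f_req| = 28.67 ≤ 99.49 N → the steel block is in equilibrium; friction equals the required value.

f ≈ 28.7 N (down the incline)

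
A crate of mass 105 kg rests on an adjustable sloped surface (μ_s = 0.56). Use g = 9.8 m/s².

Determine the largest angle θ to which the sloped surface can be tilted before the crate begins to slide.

θ_max ≈ 29.2°

At the slip threshold, m g sin θ = μ_s · m g cos θ, so tan θ = μ_s.
θ_max = arctan(0.56) = 29.2°.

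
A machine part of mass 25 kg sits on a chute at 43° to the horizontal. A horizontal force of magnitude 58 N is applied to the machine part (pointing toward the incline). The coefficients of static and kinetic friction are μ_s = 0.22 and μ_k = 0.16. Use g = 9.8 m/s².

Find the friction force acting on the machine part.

f ≈ 35 N (up the incline)

Resolve perpendicular to the incline: N = m g cos θ + P sin θ = 25×9.8×cos 43° + 58×sin 43° = 218.7 N.
Parallel to the incline: P cos θ − m g sin θ = 42.42 − 167.1 = -124.7 N; the friction needed to balance this is 124.7 N acting up the slope.
The limit of static friction is μ_s N = 48.12 N.
|f_req| = 124.7 > 48.12 N → the machine part slides down the incline; f = μ_k N = 0.16 × 218.7 = 35 N.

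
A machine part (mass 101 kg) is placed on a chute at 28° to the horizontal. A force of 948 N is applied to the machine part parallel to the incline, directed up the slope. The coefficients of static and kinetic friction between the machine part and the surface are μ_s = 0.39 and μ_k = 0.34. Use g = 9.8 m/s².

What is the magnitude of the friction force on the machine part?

Perpendicular to the surface, N = m g cos θ = 101·9.8·cos 28° = 873.9 N.
For equilibrium along the incline the friction force must supply f = m g sin θ − P = 464.7 − 948 = -483.3 N (positive meaning up-slope).
Static friction can supply at most μ_s N = 340.8 N.
Since |-483.3| > 340.8 N, static friction cannot hold it; the machine part slides up the incline and kinetic friction applies: f = μ_k N = 0.34 × 873.9 = 297 N.

f ≈ 297 N (down the incline)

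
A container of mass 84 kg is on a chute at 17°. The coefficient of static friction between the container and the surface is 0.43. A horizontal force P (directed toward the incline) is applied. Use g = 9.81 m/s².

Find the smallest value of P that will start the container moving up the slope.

P ≈ 698 N

At impending motion up the slope, friction acts down-slope at its limit: f = μ_s N.
Perpendicular to the incline: N = m g cos θ + P sin θ.
Along the incline: P cos θ = m g sin θ + μ_s N = m g sin θ + μ_s (m g cos θ + P sin θ).
Solving, P (cos θ − μ_s sin θ) = m g (sin θ + μ_s cos θ), so P = 84×9.81×(sin 17° + 0.43 cos 17°)/(cos 17° − 0.43 sin 17°) = 824×0.7036/0.8306 = 698 N.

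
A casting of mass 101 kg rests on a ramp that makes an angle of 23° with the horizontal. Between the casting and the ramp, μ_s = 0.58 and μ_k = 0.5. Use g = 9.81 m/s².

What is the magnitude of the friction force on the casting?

Perpendicular to the surface, N = m g cos θ = 101·9.81·cos 23° = 912 N.
For equilibrium along the incline, friction must balance the weight component: f = m g sin θ = 387.1 N up the slope.
Static friction can supply at most μ_s N = 529 N.
Since |387.1| ≤ 529 N, the casting remains in static equilibrium and friction takes exactly the required value.

f ≈ 387 N (up the incline)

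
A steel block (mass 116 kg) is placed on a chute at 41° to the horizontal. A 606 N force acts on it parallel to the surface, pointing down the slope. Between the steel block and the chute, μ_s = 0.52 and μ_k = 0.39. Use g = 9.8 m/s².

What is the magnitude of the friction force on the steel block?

f ≈ 335 N (up the incline)

The normal reaction is N = m g cos θ = 858 N.
For equilibrium along the incline the friction force must supply f = m g sin θ + P = 745.8 + 606 = 1352 N (positive meaning up-slope).
Maximum static friction available: μ_s N = 0.52 × 858 = 446.1 N.
|1352| exceeds 446.1 N, so the steel block slips down-slope; friction is kinetic, f = μ_k N = 0.39×858 = 335 N.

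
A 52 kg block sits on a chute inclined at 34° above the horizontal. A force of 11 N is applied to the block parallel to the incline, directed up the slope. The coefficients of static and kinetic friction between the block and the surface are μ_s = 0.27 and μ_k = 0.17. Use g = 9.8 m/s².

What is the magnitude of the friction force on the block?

f ≈ 71.8 N (up the incline)

Perpendicular to the surface, N = m g cos θ = 52·9.8·cos 34° = 422.5 N.
The friction needed for equilibrium is m g sin θ − P = 285 − 11 = 274 N, measured positive up-slope.
Static friction can supply at most μ_s N = 114.1 N.
Since |274| > 114.1 N, static friction cannot hold it; the block slides down the incline and kinetic friction applies: f = μ_k N = 0.17 × 422.5 = 71.8 N.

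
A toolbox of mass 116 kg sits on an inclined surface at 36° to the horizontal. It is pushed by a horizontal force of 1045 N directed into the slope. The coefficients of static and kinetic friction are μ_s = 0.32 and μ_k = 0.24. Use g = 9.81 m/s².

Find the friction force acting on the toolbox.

The horizontal push has a component P sin θ into the surface, so N = m g cos θ + P sin θ = 920.6 + 614.2 = 1535 N.
Parallel to the incline: P cos θ − m g sin θ = 845.4 − 668.9 = 176.5 N; the friction needed to balance this is 176.5 N acting down the slope.
Maximum static friction: μ_s N = 0.32 × 1535 = 491.2 N.
Since 176.5 N is within the 491.2 N limit, the toolbox stays put and friction is exactly 177 N.

f ≈ 177 N (down the incline)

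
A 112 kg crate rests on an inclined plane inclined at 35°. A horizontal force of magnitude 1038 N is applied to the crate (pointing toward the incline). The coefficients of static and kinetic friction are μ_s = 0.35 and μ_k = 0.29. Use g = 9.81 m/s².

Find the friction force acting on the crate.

f ≈ 220 N (down the incline)

Resolve perpendicular to the incline: N = m g cos θ + P sin θ = 112×9.81×cos 35° + 1038×sin 35° = 1495 N.
Parallel to the incline: P cos θ − m g sin θ = 850.3 − 630.2 = 220.1 N; the friction needed to balance this is 220.1 N acting down the slope.
Maximum static friction: μ_s N = 0.35 × 1495 = 523.4 N.
Since 220.1 N is within the 523.4 N limit, the crate stays put and friction is exactly 220 N.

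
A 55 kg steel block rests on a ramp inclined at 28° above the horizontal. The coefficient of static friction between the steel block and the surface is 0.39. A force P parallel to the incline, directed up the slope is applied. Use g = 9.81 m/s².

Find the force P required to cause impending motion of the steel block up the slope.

P ≈ 439 N

At impending motion up the slope, friction acts down-slope at its limit: f = μ_s N.
P is parallel to the surface, so N = m g cos θ = 476 N.
Along the incline: P = m g sin θ + μ_s N = 253 + 0.39×476 = 439 N.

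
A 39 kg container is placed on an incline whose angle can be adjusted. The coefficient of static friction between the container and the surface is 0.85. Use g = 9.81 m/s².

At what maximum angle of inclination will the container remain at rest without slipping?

θ_max ≈ 40.4°

At the slip threshold, m g sin θ = μ_s · m g cos θ, so tan θ = μ_s.
θ_max = arctan(0.85) = 40.4°.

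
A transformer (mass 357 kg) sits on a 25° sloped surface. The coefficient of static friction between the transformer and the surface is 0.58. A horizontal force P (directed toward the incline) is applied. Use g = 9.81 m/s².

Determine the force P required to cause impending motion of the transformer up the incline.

P ≈ 5020 N

At impending motion up the slope, friction acts down-slope at its limit: f = μ_s N.
Perpendicular to the incline: N = m g cos θ + P sin θ.
Along the incline: P cos θ = m g sin θ + μ_s N = m g sin θ + μ_s (m g cos θ + P sin θ).
Solving, P (cos θ − μ_s sin θ) = m g (sin θ + μ_s cos θ), so P = 357×9.81×(sin 25° + 0.58 cos 25°)/(cos 25° − 0.58 sin 25°) = 3500×0.9483/0.6612 = 5020 N.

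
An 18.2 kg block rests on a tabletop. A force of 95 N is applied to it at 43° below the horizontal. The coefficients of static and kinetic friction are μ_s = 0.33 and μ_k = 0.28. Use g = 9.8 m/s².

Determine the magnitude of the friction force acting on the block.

Vertical equilibrium gives N = m g + P sin α = 243.1 N.
The horizontal driving force is P cos α = 69.48 N, so equilibrium needs friction f = 69.48 N.
μ_s N = 0.33 × 243.1 = 80.24 N.
69.48 ≤ 80.24 N → static; friction equals the required 69.5 N.

f ≈ 69.5 N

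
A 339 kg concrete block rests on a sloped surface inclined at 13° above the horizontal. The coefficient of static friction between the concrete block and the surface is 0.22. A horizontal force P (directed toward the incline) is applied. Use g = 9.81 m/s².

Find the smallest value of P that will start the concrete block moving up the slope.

At impending motion up the slope, friction acts down-slope at its limit: f = μ_s N.
Perpendicular to the incline: N = m g cos θ + P sin θ.
Along the incline: P cos θ = m g sin θ + μ_s N = m g sin θ + μ_s (m g cos θ + P sin θ).
Solving, P (cos θ − μ_s sin θ) = m g (sin θ + μ_s cos θ), so P = 339×9.81×(sin 13° + 0.22 cos 13°)/(cos 13° − 0.22 sin 13°) = 3330×0.4393/0.9249 = 1580 N.

P ≈ 1580 N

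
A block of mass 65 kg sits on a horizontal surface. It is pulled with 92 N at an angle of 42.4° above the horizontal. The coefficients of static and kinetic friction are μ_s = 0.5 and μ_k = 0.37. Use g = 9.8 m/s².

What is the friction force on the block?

N = m g − P sin α = 637 − 92×sin 42.4° = 575 N.
The horizontal driving force is P cos α = 67.94 N, so equilibrium needs friction f = 67.94 N.
The static-friction limit is μ_s N = 287.5 N.
Since 67.94 N does not exceed the limit, the block stays at rest and f = 67.9 N.

f ≈ 67.9 N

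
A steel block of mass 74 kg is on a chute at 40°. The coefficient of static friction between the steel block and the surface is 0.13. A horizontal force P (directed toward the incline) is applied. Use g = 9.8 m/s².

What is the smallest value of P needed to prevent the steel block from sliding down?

P_min ≈ 464 N

The steel block tends to slide down (tan θ > μ_s), so at the point of impending slip friction acts up-slope at its limit: f = μ_s N.
Perpendicular to the incline: N = m g cos θ + P sin θ.
Along the incline: P cos θ + μ_s N = m g sin θ, i.e. P cos θ + μ_s (m g cos θ + P sin θ) = m g sin θ.
Solving, P (cos θ + μ_s sin θ) = m g (sin θ − μ_s cos θ), so P = 725×0.5432/0.8496 = 464 N.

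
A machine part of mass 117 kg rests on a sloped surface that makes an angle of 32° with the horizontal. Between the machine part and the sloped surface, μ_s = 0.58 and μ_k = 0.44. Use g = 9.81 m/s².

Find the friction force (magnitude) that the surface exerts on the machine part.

The normal reaction is N = m g cos θ = 973.4 N.
Along the slope the weight component is m g sin θ = 608.2 N; friction must supply exactly this, acting up-slope.
Static friction can supply at most μ_s N = 564.6 N.
Since |608.2| > 564.6 N, static friction cannot hold it; the machine part slides down the incline and kinetic friction applies: f = μ_k N = 0.44 × 973.4 = 428 N.

f ≈ 428 N (up the incline)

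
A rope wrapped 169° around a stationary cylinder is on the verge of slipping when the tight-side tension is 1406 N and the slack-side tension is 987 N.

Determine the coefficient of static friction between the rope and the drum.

T₂/T₁ = e^{μβ} → μ = ln(T₂/T₁)/β.
β = 169° = 2.95 rad.
μ = ln(1406/987)/2.95 = ln(1.425)/2.95 = 0.12.

μ ≈ 0.12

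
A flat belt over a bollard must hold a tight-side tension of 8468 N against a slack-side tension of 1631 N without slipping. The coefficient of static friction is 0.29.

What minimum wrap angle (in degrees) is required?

β_min ≈ 325°

T₂/T₁ = e^{μβ} → β = ln(T₂/T₁)/μ.
β = ln(8468/1631)/0.29 = 1.647/0.29 = 5.68 rad.
In degrees: β = 5.68 × 180/π = 325°.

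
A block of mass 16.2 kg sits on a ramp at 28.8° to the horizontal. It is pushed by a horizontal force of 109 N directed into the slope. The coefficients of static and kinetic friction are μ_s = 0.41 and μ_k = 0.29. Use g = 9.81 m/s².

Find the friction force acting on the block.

Normal direction: N = m g cos θ + P sin θ = 191.8 N.
Parallel to the incline: P cos θ − m g sin θ = 95.52 − 76.56 = 18.96 N; the friction needed to balance this is 18.96 N acting down the slope.
Maximum static friction: μ_s N = 0.41 × 191.8 = 78.63 N.
Since 18.96 N is within the 78.63 N limit, the block stays put and friction is exactly 19 N.

f ≈ 19 N (down the incline)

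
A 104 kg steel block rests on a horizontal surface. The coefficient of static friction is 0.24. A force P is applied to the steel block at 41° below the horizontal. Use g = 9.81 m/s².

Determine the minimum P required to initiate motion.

N = m g + P sin α (the push presses the steel block into the horizontal surface).
At impending slip, P cos α = μ_s N = μ_s (m g + P sin α).
Solving: P (cos α − μ_s sin α) = μ_s m g → P = 0.24×1020/(cos 41° − 0.24 sin 41°) = 245/0.5973 = 410 N.

P ≈ 410 N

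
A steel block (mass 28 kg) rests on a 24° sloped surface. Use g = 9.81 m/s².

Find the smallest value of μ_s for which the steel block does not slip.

μ_s,min ≈ 0.445

At the slip threshold m g sin θ = μ_s m g cos θ, so μ_s,min = tan θ.
μ_s,min = tan 24° = 0.445.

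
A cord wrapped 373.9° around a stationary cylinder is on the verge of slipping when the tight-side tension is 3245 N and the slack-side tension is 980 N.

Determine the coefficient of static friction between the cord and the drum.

T₂/T₁ = e^{μβ} → μ = ln(T₂/T₁)/β.
β = 373.9° = 6.526 rad.
μ = ln(3245/980)/6.526 = ln(3.311)/6.526 = 0.183.

μ ≈ 0.183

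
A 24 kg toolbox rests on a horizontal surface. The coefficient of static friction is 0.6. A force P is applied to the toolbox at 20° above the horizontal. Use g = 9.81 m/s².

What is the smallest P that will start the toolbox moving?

N = m g − P sin α (the pull lifts the toolbox).
At impending slip, P cos α = μ_s N = μ_s (m g − P sin α).
Solving: P (cos α + μ_s sin α) = μ_s m g → P = 0.6×235/(cos 20° + 0.6 sin 20°) = 141/1.145 = 123 N.

P ≈ 123 N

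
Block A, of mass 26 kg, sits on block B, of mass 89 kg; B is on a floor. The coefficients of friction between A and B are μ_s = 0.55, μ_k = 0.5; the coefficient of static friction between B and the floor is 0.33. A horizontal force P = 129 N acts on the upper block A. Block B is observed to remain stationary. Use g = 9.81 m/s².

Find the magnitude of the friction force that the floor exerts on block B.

f ≈ 129 N

The normal force B exerts on A is simply A's weight, N₁ = 255.1 N.
Maximum static friction on A from B: μ_s N₁ = 0.55×255.1 = 140.3 N.
Since P = 129 N ≤ 140.3 N, A does not slip on B; friction on A equals P = 129 N.
By Newton's third law B feels 129 N forward from A. With B stationary, the floor's static friction on B balances it: f₂ = 129 N (well within μ_s(m_A+m_B)g = 372.3 N).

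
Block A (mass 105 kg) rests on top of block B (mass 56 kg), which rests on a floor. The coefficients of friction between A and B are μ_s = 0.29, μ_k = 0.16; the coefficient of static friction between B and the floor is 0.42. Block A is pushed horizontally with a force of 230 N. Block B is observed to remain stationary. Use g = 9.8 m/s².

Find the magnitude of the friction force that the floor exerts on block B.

Normal force at the A–B interface: N₁ = m_A g = 1029 N.
Maximum static friction on A from B: μ_s N₁ = 0.29×1029 = 298.4 N.
P = 230 N is within that limit, so A and B move together (both at rest); the A–B friction is simply f₁ = P = 230 N.
By Newton's third law B feels 230 N forward from A. With B stationary, the floor's static friction on B balances it: f₂ = 230 N (well within μ_s(m_A+m_B)g = 662.7 N).

f ≈ 230 N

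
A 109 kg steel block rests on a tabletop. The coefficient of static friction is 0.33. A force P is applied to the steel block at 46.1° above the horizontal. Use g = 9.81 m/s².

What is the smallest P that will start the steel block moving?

P ≈ 379 N

N = m g − P sin α (the pull lifts the steel block).
At impending slip, P cos α = μ_s N = μ_s (m g − P sin α).
Solving: P (cos α + μ_s sin α) = μ_s m g → P = 0.33×1070/(cos 46.1° + 0.33 sin 46.1°) = 353/0.9312 = 379 N.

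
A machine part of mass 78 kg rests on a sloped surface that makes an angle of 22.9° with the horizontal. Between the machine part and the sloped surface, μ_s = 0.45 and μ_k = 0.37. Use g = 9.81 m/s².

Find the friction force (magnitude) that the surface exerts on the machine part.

f ≈ 298 N (up the incline)

The normal reaction is N = m g cos θ = 704.9 N.
For equilibrium along the incline, friction must balance the weight component: f = m g sin θ = 297.7 N up the slope.
Maximum static friction available: μ_s N = 0.45 × 704.9 = 317.2 N.
Since |297.7| ≤ 317.2 N, static friction is sufficient; f equals the required value, not μ_s N.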